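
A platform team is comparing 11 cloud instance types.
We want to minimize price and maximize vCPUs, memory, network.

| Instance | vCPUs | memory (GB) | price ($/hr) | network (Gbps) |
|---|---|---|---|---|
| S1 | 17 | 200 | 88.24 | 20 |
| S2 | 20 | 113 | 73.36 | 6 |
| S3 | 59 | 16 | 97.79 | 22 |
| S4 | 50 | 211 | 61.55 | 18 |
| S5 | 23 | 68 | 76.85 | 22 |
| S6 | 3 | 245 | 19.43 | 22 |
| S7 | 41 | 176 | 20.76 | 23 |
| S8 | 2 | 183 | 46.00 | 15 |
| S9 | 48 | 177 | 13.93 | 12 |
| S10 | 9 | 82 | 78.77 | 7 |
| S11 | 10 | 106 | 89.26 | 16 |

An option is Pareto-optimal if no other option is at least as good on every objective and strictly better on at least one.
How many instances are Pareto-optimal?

S1: not dominated.
S2: dominated by S4 (vCPUs 50≥20, memory 211≥113, price 61.55≤73.36, network 18≥6).
S3: not dominated (best vCPUs).
S4: not dominated.
S5: dominated by S7 (vCPUs 41≥23, memory 176≥68, price 20.76≤76.85, network 23≥22).
S6: not dominated (best memory).
S7: not dominated (best network).
S8: dominated by S6 (vCPUs 3≥2, memory 245≥183, price 19.43≤46.00, network 22≥15).
S9: not dominated (best price).
S10: dominated by S4 (vCPUs 50≥9, memory 211≥82, price 61.55≤78.77, network 18≥7).
S11: dominated by S1 (vCPUs 17≥10, memory 200≥106, price 88.24≤89.26, network 20≥16).
Pareto-optimal: S1, S3, S4, S6, S7, S9 → 6.

6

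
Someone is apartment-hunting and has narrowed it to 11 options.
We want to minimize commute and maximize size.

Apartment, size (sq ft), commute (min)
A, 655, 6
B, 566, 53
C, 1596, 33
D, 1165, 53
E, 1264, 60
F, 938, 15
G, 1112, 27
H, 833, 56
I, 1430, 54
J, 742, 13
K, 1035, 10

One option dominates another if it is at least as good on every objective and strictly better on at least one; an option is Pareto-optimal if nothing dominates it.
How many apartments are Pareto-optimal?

A: not dominated (best commute).
B: dominated by A (size 655≥566, commute 6≤53).
C: not dominated (best size).
D: dominated by C (size 1596≥1165, commute 33≤53).
E: dominated by C (size 1596≥1264, commute 33≤60).
F: dominated by K (size 1035≥938, commute 10≤15).
G: not dominated.
H: dominated by C (size 1596≥833, commute 33≤56).
I: dominated by C (size 1596≥1430, commute 33≤54).
J: dominated by K (size 1035≥742, commute 10≤13).
K: not dominated.
Pareto-optimal: A, C, G, K → 4.

4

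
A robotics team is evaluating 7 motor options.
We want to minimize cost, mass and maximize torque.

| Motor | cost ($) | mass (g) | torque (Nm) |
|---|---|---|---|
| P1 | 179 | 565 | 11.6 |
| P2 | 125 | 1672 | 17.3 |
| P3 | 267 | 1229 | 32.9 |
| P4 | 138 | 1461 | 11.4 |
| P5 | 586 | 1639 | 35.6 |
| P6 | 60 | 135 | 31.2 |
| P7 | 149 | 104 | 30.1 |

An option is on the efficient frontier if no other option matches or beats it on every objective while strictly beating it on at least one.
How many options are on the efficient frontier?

P1: dominated by P6 (cost 60≤179, mass 135≤565, torque 31.2≥11.6).
P2: dominated by P6 (cost 60≤125, mass 135≤1672, torque 31.2≥17.3).
P3: not dominated.
P4: dominated by P6 (cost 60≤138, mass 135≤1461, torque 31.2≥11.4).
P5: not dominated (best torque).
P6: not dominated (best cost).
P7: not dominated (best mass).
Pareto-optimal: P3, P5, P6, P7 → 4.

4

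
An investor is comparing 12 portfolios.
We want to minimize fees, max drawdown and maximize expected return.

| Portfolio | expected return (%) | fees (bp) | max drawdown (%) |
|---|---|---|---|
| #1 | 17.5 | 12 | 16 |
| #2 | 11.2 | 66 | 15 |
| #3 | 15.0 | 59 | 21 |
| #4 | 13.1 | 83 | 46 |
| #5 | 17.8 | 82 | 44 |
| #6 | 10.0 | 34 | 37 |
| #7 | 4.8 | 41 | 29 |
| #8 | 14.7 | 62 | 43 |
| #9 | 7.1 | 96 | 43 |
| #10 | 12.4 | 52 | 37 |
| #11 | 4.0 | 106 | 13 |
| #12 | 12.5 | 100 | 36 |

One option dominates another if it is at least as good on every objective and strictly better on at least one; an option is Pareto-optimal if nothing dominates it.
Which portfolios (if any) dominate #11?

none

#1: worse on max drawdown (16 vs 13).
#2: worse on max drawdown (15 vs 13).
#3: worse on max drawdown (21 vs 13).
#4: worse on max drawdown (46 vs 13).
#5: worse on max drawdown (44 vs 13).
#6: worse on max drawdown (37 vs 13).
#7: worse on max drawdown (29 vs 13).
#8: worse on max drawdown (43 vs 13).
#9: worse on max drawdown (43 vs 13).
#10: worse on max drawdown (37 vs 13).
#12: worse on max drawdown (36 vs 13).
No option dominates #11.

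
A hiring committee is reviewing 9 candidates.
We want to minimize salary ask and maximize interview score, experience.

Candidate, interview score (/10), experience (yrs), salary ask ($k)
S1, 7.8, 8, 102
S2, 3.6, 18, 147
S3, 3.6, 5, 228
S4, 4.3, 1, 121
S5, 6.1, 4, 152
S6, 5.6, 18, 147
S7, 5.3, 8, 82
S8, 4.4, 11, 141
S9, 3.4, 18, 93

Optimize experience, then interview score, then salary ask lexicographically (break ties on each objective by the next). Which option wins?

S6

First maximize experience: best is 18, kept {S2, S6, S9}.
Then maximize interview score: best is 5.6, kept {S6}.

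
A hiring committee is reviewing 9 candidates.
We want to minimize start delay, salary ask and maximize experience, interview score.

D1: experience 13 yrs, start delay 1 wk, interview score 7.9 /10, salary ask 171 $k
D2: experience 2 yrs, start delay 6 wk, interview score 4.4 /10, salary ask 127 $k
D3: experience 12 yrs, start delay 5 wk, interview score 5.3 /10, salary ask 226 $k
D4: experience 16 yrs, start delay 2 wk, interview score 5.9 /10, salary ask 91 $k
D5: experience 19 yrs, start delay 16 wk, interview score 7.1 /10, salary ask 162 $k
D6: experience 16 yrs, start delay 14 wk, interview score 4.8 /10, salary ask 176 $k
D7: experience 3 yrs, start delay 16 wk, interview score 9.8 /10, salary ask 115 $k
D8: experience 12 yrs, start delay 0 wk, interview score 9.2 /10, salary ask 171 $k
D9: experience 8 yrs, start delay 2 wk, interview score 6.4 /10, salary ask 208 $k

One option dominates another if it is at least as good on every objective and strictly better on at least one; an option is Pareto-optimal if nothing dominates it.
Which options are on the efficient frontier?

D1, D4, D5, D7, D8

D1: not dominated.
D2: dominated by D4 (experience 16≥2, start delay 2≤6, interview score 5.9≥4.4, salary ask 91≤127).
D3: dominated by D1 (experience 13≥12, start delay 1≤5, interview score 7.9≥5.3, salary ask 171≤226).
D4: not dominated (best salary ask).
D5: not dominated (best experience).
D6: dominated by D4 (experience 16≥16, start delay 2≤14, interview score 5.9≥4.8, salary ask 91≤176).
D7: not dominated (best interview score).
D8: not dominated (best start delay).
D9: dominated by D1 (experience 13≥8, start delay 1≤2, interview score 7.9≥6.4, salary ask 171≤208).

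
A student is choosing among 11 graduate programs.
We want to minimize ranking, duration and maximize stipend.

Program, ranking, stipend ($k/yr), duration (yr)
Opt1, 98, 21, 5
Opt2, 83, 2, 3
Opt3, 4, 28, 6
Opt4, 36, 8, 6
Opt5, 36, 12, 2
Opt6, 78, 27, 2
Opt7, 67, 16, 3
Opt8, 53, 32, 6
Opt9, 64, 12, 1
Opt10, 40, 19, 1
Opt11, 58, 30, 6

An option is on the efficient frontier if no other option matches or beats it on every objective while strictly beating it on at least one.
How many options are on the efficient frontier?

Opt1: dominated by Opt6 (ranking 78≤98, stipend 27≥21, duration 2≤5).
Opt2: dominated by Opt5 (ranking 36≤83, stipend 12≥2, duration 2≤3).
Opt3: not dominated (best ranking).
Opt4: dominated by Opt3 (ranking 4≤36, stipend 28≥8, duration 6≤6).
Opt5: not dominated.
Opt6: not dominated.
Opt7: dominated by Opt10 (ranking 40≤67, stipend 19≥16, duration 1≤3).
Opt8: not dominated (best stipend).
Opt9: dominated by Opt10 (ranking 40≤64, stipend 19≥12, duration 1≤1).
Opt10: not dominated.
Opt11: dominated by Opt8 (ranking 53≤58, stipend 32≥30, duration 6≤6).
Pareto-optimal: Opt3, Opt5, Opt6, Opt8, Opt10 → 5.

5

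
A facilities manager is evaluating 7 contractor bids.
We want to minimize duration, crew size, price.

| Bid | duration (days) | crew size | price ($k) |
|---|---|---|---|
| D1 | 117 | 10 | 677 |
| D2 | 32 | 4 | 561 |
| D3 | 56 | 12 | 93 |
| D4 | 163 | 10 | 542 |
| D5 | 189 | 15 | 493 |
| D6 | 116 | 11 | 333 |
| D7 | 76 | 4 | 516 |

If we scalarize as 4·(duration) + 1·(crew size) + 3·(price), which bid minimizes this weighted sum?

D3

D1: 4·117 + 1·10 + 3·677 = 2509
D2: 4·32 + 1·4 + 3·561 = 1815
D3: 4·56 + 1·12 + 3·93 = 515
D4: 4·163 + 1·10 + 3·542 = 2288
D5: 4·189 + 1·15 + 3·493 = 2250
D6: 4·116 + 1·11 + 3·333 = 1474
D7: 4·76 + 1·4 + 3·516 = 1856
Lowest: D3 at 515.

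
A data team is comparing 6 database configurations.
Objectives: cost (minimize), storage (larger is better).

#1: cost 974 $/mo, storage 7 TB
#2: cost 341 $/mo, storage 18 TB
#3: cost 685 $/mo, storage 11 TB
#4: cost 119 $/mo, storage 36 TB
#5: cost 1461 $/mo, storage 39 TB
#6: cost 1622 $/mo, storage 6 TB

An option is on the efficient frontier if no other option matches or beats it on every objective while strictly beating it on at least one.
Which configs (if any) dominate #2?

#4: cost 119≤341, storage 36≥18 — dominates #2.
Others (#1, #3, #5, #6) are each worse than #2 on at least one objective.

#4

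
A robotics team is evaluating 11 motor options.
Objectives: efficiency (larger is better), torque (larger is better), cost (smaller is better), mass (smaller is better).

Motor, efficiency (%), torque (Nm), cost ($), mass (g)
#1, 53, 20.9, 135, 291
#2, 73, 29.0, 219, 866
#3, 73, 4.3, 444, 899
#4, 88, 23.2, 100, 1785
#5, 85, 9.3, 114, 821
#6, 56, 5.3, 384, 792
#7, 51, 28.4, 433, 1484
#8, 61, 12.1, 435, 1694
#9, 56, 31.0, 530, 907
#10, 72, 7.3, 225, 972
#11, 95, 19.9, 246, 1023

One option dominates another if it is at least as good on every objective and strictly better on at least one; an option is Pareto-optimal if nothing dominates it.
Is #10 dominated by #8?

#8 vs #10: #8 is worse on efficiency (61 vs 72), so it does not dominate #10.

No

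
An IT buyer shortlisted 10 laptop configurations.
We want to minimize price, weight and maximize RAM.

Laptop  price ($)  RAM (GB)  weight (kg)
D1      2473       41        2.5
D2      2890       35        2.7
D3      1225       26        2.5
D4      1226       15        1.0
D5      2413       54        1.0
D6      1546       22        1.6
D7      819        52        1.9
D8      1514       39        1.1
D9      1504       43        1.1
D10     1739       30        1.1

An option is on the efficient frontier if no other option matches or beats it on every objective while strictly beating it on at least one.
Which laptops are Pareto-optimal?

D4, D5, D7, D9

D1: dominated by D5 (price 2413≤2473, RAM 54≥41, weight 1.0≤2.5).
D2: dominated by D1 (price 2473≤2890, RAM 41≥35, weight 2.5≤2.7).
D3: dominated by D7 (price 819≤1225, RAM 52≥26, weight 1.9≤2.5).
D4: not dominated.
D5: not dominated (best RAM).
D6: dominated by D8 (price 1514≤1546, RAM 39≥22, weight 1.1≤1.6).
D7: not dominated (best price).
D8: dominated by D9 (price 1504≤1514, RAM 43≥39, weight 1.1≤1.1).
D9: not dominated.
D10: dominated by D8 (price 1514≤1739, RAM 39≥30, weight 1.1≤1.1).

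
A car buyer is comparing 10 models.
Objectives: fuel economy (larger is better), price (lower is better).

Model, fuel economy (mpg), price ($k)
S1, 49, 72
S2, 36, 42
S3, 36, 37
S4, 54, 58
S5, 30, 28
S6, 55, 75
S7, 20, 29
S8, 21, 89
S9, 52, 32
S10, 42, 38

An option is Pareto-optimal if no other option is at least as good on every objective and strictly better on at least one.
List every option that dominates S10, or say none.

S9

S9: fuel economy 52≥42, price 32≤38 — dominates S10.
Others (S1, S2, S3, S4, S5, S6, S7, S8) are each worse than S10 on at least one objective.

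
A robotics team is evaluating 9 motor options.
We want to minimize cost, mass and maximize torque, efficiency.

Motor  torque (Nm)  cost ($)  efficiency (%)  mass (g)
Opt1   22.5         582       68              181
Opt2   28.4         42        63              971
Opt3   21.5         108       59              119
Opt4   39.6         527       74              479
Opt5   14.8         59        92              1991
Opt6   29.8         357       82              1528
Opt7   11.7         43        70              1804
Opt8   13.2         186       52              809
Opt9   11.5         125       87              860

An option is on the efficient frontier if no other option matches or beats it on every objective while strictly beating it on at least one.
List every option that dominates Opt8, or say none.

Opt3

Opt3: torque 21.5≥13.2, cost 108≤186, efficiency 59≥52, mass 119≤809 — dominates Opt8.
Others (Opt1, Opt2, Opt4, Opt5, Opt6, Opt7, Opt9) are each worse than Opt8 on at least one objective.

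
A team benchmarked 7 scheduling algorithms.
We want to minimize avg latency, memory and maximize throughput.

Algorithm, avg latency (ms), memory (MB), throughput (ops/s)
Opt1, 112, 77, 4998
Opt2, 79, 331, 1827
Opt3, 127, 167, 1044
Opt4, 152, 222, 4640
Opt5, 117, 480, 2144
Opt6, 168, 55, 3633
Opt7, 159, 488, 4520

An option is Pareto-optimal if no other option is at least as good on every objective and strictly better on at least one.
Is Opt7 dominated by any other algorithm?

Opt1 vs Opt7: avg latency 112≤159, memory 77≤488, throughput 4998≥4520 — Opt1 is at least as good on every objective and strictly better on at least one, so Opt1 dominates Opt7.

Yes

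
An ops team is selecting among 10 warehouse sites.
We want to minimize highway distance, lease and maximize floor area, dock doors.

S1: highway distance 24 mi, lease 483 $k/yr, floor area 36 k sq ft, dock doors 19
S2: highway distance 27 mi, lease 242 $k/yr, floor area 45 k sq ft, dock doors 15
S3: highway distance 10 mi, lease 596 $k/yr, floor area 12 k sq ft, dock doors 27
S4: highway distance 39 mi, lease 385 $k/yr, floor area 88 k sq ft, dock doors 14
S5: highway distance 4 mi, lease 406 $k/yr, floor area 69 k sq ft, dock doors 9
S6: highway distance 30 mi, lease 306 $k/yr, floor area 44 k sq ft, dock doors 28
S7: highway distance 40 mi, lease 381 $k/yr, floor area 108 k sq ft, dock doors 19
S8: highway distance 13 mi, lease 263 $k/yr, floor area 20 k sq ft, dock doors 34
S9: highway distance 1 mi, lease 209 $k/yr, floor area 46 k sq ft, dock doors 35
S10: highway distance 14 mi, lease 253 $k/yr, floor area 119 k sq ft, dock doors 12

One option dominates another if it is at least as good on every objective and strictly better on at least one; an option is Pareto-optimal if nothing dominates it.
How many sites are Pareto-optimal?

5

S1: dominated by S9 (highway distance 1≤24, lease 209≤483, floor area 46≥36, dock doors 35≥19).
S2: dominated by S9 (highway distance 1≤27, lease 209≤242, floor area 46≥45, dock doors 35≥15).
S3: dominated by S9 (highway distance 1≤10, lease 209≤596, floor area 46≥12, dock doors 35≥27).
S4: not dominated.
S5: not dominated.
S6: dominated by S9 (highway distance 1≤30, lease 209≤306, floor area 46≥44, dock doors 35≥28).
S7: not dominated.
S8: dominated by S9 (highway distance 1≤13, lease 209≤263, floor area 46≥20, dock doors 35≥34).
S9: not dominated (best highway distance).
S10: not dominated (best floor area).
Pareto-optimal: S4, S5, S7, S9, S10 → 5.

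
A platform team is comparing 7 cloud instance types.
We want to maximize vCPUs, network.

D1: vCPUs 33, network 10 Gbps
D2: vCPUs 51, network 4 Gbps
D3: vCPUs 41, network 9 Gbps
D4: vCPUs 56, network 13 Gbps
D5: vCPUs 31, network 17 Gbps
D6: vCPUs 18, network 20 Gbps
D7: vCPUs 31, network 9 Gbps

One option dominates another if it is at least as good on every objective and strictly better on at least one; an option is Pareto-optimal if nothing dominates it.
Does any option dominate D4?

No

D1: worse on vCPUs (33 vs 56).
D2: worse on vCPUs (51 vs 56).
D3: worse on vCPUs (41 vs 56).
D5: worse on vCPUs (31 vs 56).
D6: worse on vCPUs (18 vs 56).
D7: worse on vCPUs (31 vs 56).
No option is at least as good as D4 on every objective and strictly better on one.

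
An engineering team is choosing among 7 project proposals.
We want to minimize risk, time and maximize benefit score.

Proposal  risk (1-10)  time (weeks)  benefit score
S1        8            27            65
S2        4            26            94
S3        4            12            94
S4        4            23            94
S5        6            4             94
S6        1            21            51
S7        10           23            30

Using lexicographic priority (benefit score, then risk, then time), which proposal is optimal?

First maximize benefit score: best is 94, kept {S2, S3, S4, S5}.
Then minimize risk: best is 4, kept {S2, S3, S4}.
Then minimize time: best is 12, kept {S3}.

S3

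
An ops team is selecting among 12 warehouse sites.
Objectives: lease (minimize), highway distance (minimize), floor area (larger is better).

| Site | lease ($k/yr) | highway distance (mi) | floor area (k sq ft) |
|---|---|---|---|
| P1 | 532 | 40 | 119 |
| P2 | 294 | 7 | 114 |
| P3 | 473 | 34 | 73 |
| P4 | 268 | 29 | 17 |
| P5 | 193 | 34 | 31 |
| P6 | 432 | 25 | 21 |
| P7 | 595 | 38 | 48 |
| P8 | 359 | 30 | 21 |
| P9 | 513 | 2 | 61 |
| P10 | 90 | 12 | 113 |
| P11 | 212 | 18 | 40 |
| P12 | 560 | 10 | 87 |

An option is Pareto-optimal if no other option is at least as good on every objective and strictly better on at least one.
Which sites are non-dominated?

P1, P2, P9, P10

P1: not dominated (best floor area).
P2: not dominated.
P3: dominated by P2 (lease 294≤473, highway distance 7≤34, floor area 114≥73).
P4: dominated by P10 (lease 90≤268, highway distance 12≤29, floor area 113≥17).
P5: dominated by P10 (lease 90≤193, highway distance 12≤34, floor area 113≥31).
P6: dominated by P2 (lease 294≤432, highway distance 7≤25, floor area 114≥21).
P7: dominated by P2 (lease 294≤595, highway distance 7≤38, floor area 114≥48).
P8: dominated by P2 (lease 294≤359, highway distance 7≤30, floor area 114≥21).
P9: not dominated (best highway distance).
P10: not dominated (best lease).
P11: dominated by P10 (lease 90≤212, highway distance 12≤18, floor area 113≥40).
P12: dominated by P2 (lease 294≤560, highway distance 7≤10, floor area 114≥87).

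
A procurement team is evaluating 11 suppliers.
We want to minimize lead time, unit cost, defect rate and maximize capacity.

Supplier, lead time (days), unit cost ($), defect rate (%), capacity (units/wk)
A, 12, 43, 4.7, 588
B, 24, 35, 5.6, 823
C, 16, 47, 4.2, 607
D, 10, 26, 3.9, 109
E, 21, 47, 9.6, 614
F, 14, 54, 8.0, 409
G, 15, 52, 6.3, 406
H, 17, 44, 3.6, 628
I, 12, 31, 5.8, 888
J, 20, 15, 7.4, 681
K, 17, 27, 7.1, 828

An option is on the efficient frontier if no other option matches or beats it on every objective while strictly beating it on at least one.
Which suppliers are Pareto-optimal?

A, B, C, D, H, I, J, K

A: not dominated.
B: not dominated.
C: not dominated.
D: not dominated (best lead time).
E: dominated by H (lead time 17≤21, unit cost 44≤47, defect rate 3.6≤9.6, capacity 628≥614).
F: dominated by A (lead time 12≤14, unit cost 43≤54, defect rate 4.7≤8.0, capacity 588≥409).
G: dominated by A (lead time 12≤15, unit cost 43≤52, defect rate 4.7≤6.3, capacity 588≥406).
H: not dominated (best defect rate).
I: not dominated (best capacity).
J: not dominated (best unit cost).
K: not dominated.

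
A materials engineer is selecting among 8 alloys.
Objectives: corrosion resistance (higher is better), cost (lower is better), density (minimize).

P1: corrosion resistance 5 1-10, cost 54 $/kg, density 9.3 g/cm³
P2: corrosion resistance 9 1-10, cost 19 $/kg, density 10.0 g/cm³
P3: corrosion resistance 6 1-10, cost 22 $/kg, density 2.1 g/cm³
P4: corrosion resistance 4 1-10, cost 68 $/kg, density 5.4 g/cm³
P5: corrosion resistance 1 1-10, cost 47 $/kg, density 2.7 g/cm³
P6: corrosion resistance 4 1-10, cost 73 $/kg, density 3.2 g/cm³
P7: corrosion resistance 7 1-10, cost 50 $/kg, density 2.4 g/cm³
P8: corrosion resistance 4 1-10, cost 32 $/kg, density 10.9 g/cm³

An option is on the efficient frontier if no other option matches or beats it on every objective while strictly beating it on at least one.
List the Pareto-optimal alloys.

P2, P3, P7

P1: dominated by P3 (corrosion resistance 6≥5, cost 22≤54, density 2.1≤9.3).
P2: not dominated (best corrosion resistance).
P3: not dominated (best density).
P4: dominated by P3 (corrosion resistance 6≥4, cost 22≤68, density 2.1≤5.4).
P5: dominated by P3 (corrosion resistance 6≥1, cost 22≤47, density 2.1≤2.7).
P6: dominated by P3 (corrosion resistance 6≥4, cost 22≤73, density 2.1≤3.2).
P7: not dominated.
P8: dominated by P2 (corrosion resistance 9≥4, cost 19≤32, density 10.0≤10.9).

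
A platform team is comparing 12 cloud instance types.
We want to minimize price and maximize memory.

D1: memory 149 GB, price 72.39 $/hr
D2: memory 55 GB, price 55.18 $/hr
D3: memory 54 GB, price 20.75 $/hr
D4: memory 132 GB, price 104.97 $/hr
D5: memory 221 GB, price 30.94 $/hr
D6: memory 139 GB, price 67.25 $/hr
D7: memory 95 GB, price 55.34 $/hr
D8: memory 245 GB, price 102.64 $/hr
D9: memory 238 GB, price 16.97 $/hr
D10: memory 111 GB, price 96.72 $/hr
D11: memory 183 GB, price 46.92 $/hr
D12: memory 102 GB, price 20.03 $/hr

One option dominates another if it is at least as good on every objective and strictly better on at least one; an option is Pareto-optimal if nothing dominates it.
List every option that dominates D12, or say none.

D9

D9: memory 238≥102, price 16.97≤20.03 — dominates D12.
Others (D1, D2, D3, D4, D5, D6, D7, D8, D10, D11) are each worse than D12 on at least one objective.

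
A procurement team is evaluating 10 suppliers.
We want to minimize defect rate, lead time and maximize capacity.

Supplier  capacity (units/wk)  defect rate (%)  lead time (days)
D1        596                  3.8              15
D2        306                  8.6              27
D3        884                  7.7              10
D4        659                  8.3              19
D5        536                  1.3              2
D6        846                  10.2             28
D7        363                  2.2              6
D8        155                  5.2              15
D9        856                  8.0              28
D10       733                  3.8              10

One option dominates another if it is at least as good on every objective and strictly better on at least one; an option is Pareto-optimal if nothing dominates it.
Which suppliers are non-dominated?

D1: dominated by D10 (capacity 733≥596, defect rate 3.8≤3.8, lead time 10≤15).
D2: dominated by D1 (capacity 596≥306, defect rate 3.8≤8.6, lead time 15≤27).
D3: not dominated (best capacity).
D4: dominated by D3 (capacity 884≥659, defect rate 7.7≤8.3, lead time 10≤19).
D5: not dominated (best defect rate).
D6: dominated by D3 (capacity 884≥846, defect rate 7.7≤10.2, lead time 10≤28).
D7: dominated by D5 (capacity 536≥363, defect rate 1.3≤2.2, lead time 2≤6).
D8: dominated by D1 (capacity 596≥155, defect rate 3.8≤5.2, lead time 15≤15).
D9: dominated by D3 (capacity 884≥856, defect rate 7.7≤8.0, lead time 10≤28).
D10: not dominated.

D3, D5, D10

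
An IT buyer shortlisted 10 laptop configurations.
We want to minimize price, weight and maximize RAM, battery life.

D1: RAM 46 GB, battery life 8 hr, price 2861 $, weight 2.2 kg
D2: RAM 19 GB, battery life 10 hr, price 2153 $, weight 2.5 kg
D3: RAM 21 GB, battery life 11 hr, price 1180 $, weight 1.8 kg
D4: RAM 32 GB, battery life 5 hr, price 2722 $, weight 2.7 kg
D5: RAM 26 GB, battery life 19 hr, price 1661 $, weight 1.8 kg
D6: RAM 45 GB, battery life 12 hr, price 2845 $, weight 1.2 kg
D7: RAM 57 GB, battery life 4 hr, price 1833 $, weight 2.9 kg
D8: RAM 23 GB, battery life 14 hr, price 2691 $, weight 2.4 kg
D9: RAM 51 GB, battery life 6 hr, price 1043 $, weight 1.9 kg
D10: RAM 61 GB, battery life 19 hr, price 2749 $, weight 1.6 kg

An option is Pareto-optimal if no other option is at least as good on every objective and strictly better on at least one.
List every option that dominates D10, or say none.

none

D1: worse on RAM (46 vs 61).
D2: worse on RAM (19 vs 61).
D3: worse on RAM (21 vs 61).
D4: worse on RAM (32 vs 61).
D5: worse on RAM (26 vs 61).
D6: worse on RAM (45 vs 61).
D7: worse on RAM (57 vs 61).
D8: worse on RAM (23 vs 61).
D9: worse on RAM (51 vs 61).
No option dominates D10.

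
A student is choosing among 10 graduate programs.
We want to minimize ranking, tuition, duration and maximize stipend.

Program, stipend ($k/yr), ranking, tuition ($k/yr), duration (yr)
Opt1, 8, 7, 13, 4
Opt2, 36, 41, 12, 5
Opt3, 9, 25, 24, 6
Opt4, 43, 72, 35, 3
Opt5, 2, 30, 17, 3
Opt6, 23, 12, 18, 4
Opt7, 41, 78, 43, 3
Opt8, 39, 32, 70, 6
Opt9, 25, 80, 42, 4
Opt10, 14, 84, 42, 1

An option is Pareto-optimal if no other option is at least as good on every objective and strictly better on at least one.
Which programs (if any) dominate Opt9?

Opt4

Opt4: stipend 43≥25, ranking 72≤80, tuition 35≤42, duration 3≤4 — dominates Opt9.
Others (Opt1, Opt2, Opt3, Opt5, Opt6, Opt7, Opt8, Opt10) are each worse than Opt9 on at least one objective.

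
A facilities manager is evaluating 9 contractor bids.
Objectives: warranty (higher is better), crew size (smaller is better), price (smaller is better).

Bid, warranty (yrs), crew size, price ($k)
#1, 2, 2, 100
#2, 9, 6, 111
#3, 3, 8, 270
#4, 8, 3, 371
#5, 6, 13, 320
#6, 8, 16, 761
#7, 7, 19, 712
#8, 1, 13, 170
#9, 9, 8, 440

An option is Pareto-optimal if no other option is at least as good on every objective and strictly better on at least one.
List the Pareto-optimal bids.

#1, #2, #4

#1: not dominated (best crew size).
#2: not dominated.
#3: dominated by #2 (warranty 9≥3, crew size 6≤8, price 111≤270).
#4: not dominated.
#5: dominated by #2 (warranty 9≥6, crew size 6≤13, price 111≤320).
#6: dominated by #2 (warranty 9≥8, crew size 6≤16, price 111≤761).
#7: dominated by #2 (warranty 9≥7, crew size 6≤19, price 111≤712).
#8: dominated by #1 (warranty 2≥1, crew size 2≤13, price 100≤170).
#9: dominated by #2 (warranty 9≥9, crew size 6≤8, price 111≤440).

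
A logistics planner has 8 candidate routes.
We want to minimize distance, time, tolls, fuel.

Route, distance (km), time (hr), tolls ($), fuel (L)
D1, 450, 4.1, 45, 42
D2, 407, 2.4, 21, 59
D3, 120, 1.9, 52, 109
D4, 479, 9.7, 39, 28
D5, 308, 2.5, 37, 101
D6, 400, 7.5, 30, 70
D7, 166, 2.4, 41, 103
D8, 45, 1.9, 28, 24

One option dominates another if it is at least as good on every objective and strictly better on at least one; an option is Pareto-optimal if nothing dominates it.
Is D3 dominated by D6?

D6 vs D3: D6 is worse on distance (400 vs 120), so it does not dominate D3.

No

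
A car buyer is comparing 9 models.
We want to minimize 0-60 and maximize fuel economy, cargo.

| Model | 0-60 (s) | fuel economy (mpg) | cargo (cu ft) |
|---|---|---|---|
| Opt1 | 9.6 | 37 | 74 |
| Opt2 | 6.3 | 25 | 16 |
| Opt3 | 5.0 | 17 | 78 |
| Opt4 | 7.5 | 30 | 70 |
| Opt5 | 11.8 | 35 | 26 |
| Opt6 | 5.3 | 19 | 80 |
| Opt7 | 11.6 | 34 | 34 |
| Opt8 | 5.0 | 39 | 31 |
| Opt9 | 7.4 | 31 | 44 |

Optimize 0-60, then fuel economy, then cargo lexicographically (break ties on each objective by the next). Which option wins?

First minimize 0-60: best is 5.0, kept {Opt3, Opt8}.
Then maximize fuel economy: best is 39, kept {Opt8}.

Opt8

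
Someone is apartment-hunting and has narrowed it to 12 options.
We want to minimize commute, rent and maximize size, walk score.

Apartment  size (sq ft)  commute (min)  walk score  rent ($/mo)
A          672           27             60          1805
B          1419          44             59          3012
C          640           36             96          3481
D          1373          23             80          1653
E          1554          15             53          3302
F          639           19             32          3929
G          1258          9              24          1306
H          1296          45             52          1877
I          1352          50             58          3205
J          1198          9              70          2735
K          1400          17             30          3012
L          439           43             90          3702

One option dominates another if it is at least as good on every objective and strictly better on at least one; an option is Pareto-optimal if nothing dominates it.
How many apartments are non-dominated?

7

A: dominated by D (size 1373≥672, commute 23≤27, walk score 80≥60, rent 1653≤1805).
B: not dominated.
C: not dominated (best walk score).
D: not dominated.
E: not dominated (best size).
F: dominated by E (size 1554≥639, commute 15≤19, walk score 53≥32, rent 3302≤3929).
G: not dominated (best rent).
H: dominated by D (size 1373≥1296, commute 23≤45, walk score 80≥52, rent 1653≤1877).
I: dominated by B (size 1419≥1352, commute 44≤50, walk score 59≥58, rent 3012≤3205).
J: not dominated.
K: not dominated.
L: dominated by C (size 640≥439, commute 36≤43, walk score 96≥90, rent 3481≤3702).
Pareto-optimal: B, C, D, E, G, J, K → 7.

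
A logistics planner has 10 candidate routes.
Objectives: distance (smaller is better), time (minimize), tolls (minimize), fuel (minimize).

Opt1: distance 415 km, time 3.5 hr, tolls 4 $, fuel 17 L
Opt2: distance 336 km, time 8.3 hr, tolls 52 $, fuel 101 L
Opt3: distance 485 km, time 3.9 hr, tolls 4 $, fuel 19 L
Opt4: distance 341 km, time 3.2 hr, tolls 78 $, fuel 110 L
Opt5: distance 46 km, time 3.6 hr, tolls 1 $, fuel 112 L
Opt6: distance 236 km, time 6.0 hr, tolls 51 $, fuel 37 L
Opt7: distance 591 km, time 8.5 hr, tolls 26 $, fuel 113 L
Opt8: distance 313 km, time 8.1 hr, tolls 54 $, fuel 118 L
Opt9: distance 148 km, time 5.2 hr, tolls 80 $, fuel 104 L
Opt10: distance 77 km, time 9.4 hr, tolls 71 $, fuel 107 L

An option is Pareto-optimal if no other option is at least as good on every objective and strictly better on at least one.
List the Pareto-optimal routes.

Opt1: not dominated (best fuel).
Opt2: dominated by Opt6 (distance 236≤336, time 6.0≤8.3, tolls 51≤52, fuel 37≤101).
Opt3: dominated by Opt1 (distance 415≤485, time 3.5≤3.9, tolls 4≤4, fuel 17≤19).
Opt4: not dominated (best time).
Opt5: not dominated (best distance).
Opt6: not dominated.
Opt7: dominated by Opt1 (distance 415≤591, time 3.5≤8.5, tolls 4≤26, fuel 17≤113).
Opt8: dominated by Opt5 (distance 46≤313, time 3.6≤8.1, tolls 1≤54, fuel 112≤118).
Opt9: not dominated.
Opt10: not dominated.

Opt1, Opt4, Opt5, Opt6, Opt9, Opt10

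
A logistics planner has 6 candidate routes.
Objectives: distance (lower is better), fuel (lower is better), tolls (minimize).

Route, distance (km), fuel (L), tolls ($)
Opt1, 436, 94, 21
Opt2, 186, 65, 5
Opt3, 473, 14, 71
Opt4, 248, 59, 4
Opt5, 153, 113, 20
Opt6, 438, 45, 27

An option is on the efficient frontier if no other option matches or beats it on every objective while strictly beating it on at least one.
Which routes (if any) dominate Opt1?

Opt2: distance 186≤436, fuel 65≤94, tolls 5≤21 — dominates Opt1.
Opt4: distance 248≤436, fuel 59≤94, tolls 4≤21 — dominates Opt1.
Others (Opt3, Opt5, Opt6) are each worse than Opt1 on at least one objective.

Opt2, Opt4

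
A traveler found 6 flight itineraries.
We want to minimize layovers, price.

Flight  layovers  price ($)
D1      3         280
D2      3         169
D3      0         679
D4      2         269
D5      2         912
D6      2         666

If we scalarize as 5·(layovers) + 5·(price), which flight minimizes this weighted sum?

D1: 5·3 + 5·280 = 1415
D2: 5·3 + 5·169 = 860
D3: 5·0 + 5·679 = 3395
D4: 5·2 + 5·269 = 1355
D5: 5·2 + 5·912 = 4570
D6: 5·2 + 5·666 = 3340
Lowest: D2 at 860.

D2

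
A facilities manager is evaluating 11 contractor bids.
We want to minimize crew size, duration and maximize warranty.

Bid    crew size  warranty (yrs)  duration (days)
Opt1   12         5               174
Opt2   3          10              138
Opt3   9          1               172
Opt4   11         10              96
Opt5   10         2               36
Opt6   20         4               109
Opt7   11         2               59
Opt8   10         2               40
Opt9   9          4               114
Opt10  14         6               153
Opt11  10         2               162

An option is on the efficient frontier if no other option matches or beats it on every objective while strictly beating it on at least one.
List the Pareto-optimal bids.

Opt1: dominated by Opt2 (crew size 3≤12, warranty 10≥5, duration 138≤174).
Opt2: not dominated (best crew size).
Opt3: dominated by Opt2 (crew size 3≤9, warranty 10≥1, duration 138≤172).
Opt4: not dominated.
Opt5: not dominated (best duration).
Opt6: dominated by Opt4 (crew size 11≤20, warranty 10≥4, duration 96≤109).
Opt7: dominated by Opt5 (crew size 10≤11, warranty 2≥2, duration 36≤59).
Opt8: dominated by Opt5 (crew size 10≤10, warranty 2≥2, duration 36≤40).
Opt9: not dominated.
Opt10: dominated by Opt2 (crew size 3≤14, warranty 10≥6, duration 138≤153).
Opt11: dominated by Opt2 (crew size 3≤10, warranty 10≥2, duration 138≤162).

Opt2, Opt4, Opt5, Opt9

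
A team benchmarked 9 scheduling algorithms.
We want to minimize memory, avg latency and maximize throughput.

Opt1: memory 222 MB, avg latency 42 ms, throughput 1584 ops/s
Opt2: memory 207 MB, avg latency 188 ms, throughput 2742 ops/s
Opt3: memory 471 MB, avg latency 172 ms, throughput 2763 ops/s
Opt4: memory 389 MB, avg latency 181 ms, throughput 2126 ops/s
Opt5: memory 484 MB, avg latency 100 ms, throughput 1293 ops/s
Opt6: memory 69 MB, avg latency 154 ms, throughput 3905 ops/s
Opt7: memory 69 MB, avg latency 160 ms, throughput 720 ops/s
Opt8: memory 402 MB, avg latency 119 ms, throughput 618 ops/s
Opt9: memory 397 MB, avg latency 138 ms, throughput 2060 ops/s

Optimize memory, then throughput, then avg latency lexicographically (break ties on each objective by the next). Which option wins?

First minimize memory: best is 69, kept {Opt6, Opt7}.
Then maximize throughput: best is 3905, kept {Opt6}.

Opt6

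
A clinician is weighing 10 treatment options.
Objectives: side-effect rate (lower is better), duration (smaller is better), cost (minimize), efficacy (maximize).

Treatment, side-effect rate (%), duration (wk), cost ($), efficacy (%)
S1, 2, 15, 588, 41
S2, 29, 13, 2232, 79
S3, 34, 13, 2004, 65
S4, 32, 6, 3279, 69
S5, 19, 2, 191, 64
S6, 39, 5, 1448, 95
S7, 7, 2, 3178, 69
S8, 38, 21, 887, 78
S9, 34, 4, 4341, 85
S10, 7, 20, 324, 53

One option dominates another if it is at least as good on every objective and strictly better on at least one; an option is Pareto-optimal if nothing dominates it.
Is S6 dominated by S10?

No

S10 vs S6: S10 is worse on duration (20 vs 5), so it does not dominate S6.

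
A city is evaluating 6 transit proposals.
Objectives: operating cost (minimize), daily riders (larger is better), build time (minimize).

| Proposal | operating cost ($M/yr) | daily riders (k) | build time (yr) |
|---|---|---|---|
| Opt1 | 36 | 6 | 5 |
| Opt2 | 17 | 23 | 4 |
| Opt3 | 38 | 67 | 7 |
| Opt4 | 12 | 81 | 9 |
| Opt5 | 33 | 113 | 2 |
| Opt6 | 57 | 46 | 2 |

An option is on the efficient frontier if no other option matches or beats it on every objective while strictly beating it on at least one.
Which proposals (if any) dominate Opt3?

Opt5

Opt5: operating cost 33≤38, daily riders 113≥67, build time 2≤7 — dominates Opt3.
Others (Opt1, Opt2, Opt4, Opt6) are each worse than Opt3 on at least one objective.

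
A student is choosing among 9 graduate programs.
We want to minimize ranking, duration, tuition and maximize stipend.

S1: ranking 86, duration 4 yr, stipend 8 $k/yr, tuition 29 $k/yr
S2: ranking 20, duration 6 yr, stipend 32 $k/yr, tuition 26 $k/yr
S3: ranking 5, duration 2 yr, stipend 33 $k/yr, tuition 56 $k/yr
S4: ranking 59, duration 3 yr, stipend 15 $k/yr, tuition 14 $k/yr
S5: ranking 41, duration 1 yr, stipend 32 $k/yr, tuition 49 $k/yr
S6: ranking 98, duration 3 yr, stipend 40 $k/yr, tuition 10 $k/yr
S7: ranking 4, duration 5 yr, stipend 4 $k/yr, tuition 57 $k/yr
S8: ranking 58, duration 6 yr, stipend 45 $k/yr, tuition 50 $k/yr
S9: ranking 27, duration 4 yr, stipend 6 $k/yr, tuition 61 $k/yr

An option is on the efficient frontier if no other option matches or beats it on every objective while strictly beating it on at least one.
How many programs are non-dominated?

7

S1: dominated by S4 (ranking 59≤86, duration 3≤4, stipend 15≥8, tuition 14≤29).
S2: not dominated.
S3: not dominated.
S4: not dominated.
S5: not dominated (best duration).
S6: not dominated (best tuition).
S7: not dominated (best ranking).
S8: not dominated (best stipend).
S9: dominated by S3 (ranking 5≤27, duration 2≤4, stipend 33≥6, tuition 56≤61).
Pareto-optimal: S2, S3, S4, S5, S6, S7, S8 → 7.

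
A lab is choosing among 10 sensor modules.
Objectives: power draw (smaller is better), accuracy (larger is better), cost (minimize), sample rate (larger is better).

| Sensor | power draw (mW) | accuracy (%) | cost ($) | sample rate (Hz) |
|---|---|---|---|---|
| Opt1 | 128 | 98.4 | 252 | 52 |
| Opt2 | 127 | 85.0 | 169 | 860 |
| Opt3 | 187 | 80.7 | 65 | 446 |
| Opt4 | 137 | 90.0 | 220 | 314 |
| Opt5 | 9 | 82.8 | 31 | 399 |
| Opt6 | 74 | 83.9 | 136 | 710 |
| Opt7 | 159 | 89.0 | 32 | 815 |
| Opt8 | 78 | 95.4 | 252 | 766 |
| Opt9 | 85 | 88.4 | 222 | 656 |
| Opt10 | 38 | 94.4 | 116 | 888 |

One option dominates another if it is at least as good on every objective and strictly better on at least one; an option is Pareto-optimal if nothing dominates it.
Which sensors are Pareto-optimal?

Opt1, Opt5, Opt7, Opt8, Opt10

Opt1: not dominated (best accuracy).
Opt2: dominated by Opt10 (power draw 38≤127, accuracy 94.4≥85.0, cost 116≤169, sample rate 888≥860).
Opt3: dominated by Opt7 (power draw 159≤187, accuracy 89.0≥80.7, cost 32≤65, sample rate 815≥446).
Opt4: dominated by Opt10 (power draw 38≤137, accuracy 94.4≥90.0, cost 116≤220, sample rate 888≥314).
Opt5: not dominated (best power draw).
Opt6: dominated by Opt10 (power draw 38≤74, accuracy 94.4≥83.9, cost 116≤136, sample rate 888≥710).
Opt7: not dominated.
Opt8: not dominated.
Opt9: dominated by Opt10 (power draw 38≤85, accuracy 94.4≥88.4, cost 116≤222, sample rate 888≥656).
Opt10: not dominated (best sample rate).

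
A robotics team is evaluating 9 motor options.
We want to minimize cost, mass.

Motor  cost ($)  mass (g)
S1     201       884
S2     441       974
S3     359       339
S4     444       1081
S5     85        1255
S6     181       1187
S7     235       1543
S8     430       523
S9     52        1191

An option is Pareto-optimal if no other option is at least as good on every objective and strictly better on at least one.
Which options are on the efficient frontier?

S1, S3, S6, S9

S1: not dominated.
S2: dominated by S1 (cost 201≤441, mass 884≤974).
S3: not dominated (best mass).
S4: dominated by S1 (cost 201≤444, mass 884≤1081).
S5: dominated by S9 (cost 52≤85, mass 1191≤1255).
S6: not dominated.
S7: dominated by S1 (cost 201≤235, mass 884≤1543).
S8: dominated by S3 (cost 359≤430, mass 339≤523).
S9: not dominated (best cost).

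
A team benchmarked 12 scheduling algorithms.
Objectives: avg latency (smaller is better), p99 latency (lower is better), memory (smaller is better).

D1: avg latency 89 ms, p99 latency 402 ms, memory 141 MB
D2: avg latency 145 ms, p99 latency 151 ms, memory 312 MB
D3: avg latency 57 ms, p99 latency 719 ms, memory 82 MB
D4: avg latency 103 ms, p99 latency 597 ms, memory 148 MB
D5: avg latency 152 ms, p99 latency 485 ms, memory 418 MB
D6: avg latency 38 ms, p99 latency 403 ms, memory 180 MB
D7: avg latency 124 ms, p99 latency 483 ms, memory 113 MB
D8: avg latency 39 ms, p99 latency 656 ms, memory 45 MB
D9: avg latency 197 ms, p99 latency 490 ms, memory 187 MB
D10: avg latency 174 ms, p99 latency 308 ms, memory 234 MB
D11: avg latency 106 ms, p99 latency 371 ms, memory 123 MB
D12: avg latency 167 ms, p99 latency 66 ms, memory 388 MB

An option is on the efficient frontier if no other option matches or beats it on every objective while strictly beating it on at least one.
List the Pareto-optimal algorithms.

D1: not dominated.
D2: not dominated.
D3: dominated by D8 (avg latency 39≤57, p99 latency 656≤719, memory 45≤82).
D4: dominated by D1 (avg latency 89≤103, p99 latency 402≤597, memory 141≤148).
D5: dominated by D1 (avg latency 89≤152, p99 latency 402≤485, memory 141≤418).
D6: not dominated (best avg latency).
D7: not dominated.
D8: not dominated (best memory).
D9: dominated by D1 (avg latency 89≤197, p99 latency 402≤490, memory 141≤187).
D10: not dominated.
D11: not dominated.
D12: not dominated (best p99 latency).

D1, D2, D6, D7, D8, D10, D11, D12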